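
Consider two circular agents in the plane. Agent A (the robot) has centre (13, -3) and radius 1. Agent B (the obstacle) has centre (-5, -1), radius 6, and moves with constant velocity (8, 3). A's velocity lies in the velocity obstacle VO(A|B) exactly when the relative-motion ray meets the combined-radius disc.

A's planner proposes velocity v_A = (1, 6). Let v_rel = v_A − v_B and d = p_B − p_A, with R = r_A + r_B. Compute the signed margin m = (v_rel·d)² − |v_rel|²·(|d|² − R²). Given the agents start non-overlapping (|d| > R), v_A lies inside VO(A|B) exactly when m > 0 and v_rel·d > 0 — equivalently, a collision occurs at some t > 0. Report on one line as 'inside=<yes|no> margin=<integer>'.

d = (-18, 2),  |d|² = 328;  R = 1+6 = 7,  c = 328−7² = 279
v_rel = (-7, 3),  |v_rel|² = 58;  v_rel·d = (-7)·(-18) + (3)·(2) = 132
58·t² − 264·t + 279 = 0  ⇒  m = 132² − 58·279 = 1242
m = 1242 > 0,  v_rel·d = 132 > 0  ⇒  inside

inside=yes margin=1242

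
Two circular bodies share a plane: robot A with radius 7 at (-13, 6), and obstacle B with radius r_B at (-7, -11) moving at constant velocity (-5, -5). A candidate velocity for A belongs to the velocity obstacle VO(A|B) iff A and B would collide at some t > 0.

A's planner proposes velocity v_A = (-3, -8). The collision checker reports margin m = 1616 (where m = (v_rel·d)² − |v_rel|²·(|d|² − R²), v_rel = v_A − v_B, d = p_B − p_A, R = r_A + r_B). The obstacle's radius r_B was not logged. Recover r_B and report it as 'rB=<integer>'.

m = 1616
d = (6, -17);  v_rel = (2, -3),  |v_rel|² = 13
v_rel×d = (2)·(-17) − (-3)·(6) = -16
since m = R²·13 − (-16)²:  R² = (256 + 1616) / 13 = 144
R = √144 = 12  ⇒  r_B = 12 − 7 = 5

rB=5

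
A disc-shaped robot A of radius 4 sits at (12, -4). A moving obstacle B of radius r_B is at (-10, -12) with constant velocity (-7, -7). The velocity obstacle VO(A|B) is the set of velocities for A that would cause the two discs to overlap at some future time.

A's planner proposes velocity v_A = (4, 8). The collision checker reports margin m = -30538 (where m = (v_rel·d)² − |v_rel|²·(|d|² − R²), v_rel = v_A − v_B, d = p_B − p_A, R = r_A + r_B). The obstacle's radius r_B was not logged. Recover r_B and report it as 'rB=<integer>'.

m = -30538
d = (-22, -8);  v_rel = (11, 15),  |v_rel|² = 346
v_rel×d = (11)·(-8) − (15)·(-22) = 242
since m = R²·346 − 242²:  R² = (58564 + -30538) / 346 = 81
R = √81 = 9  ⇒  r_B = 9 − 4 = 5

rB=5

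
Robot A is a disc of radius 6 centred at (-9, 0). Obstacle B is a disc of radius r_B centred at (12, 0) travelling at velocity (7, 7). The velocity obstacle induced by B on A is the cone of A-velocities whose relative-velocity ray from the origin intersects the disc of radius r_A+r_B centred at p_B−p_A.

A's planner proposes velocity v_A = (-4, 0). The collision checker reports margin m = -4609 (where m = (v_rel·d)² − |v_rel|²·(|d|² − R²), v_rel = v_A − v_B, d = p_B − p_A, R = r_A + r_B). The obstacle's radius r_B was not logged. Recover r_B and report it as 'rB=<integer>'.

m = -4609
d = (21, 0);  v_rel = (-11, -7),  |v_rel|² = 170
v_rel×d = (-11)·(0) − (-7)·(21) = 147
since m = R²·170 − 147²:  R² = (21609 + -4609) / 170 = 100
R = √100 = 10  ⇒  r_B = 10 − 6 = 4

rB=4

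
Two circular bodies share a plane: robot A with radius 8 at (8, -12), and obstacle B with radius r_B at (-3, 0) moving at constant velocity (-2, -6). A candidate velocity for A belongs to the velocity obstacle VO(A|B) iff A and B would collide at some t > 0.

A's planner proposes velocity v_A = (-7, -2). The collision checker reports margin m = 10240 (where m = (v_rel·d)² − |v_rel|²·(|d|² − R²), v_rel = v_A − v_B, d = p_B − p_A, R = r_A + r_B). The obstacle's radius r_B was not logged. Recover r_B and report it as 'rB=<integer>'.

m = 10240
d = (-11, 12);  v_rel = (-5, 4),  |v_rel|² = 41
v_rel×d = (-5)·(12) − (4)·(-11) = -16
since m = R²·41 − (-16)²:  R² = (256 + 10240) / 41 = 256
R = √256 = 16  ⇒  r_B = 16 − 8 = 8

rB=8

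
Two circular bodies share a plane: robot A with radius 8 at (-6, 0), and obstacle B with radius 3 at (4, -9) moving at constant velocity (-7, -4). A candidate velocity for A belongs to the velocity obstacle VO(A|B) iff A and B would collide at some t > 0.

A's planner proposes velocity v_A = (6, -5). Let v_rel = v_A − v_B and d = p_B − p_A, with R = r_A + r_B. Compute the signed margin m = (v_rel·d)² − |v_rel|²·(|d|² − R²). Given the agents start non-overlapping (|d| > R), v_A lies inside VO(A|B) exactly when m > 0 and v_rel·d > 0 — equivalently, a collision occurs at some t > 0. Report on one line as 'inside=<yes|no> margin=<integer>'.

d = (10, -9),  |d|² = 181;  R = 8+3 = 11,  c = 181−11² = 60
v_rel = (13, -1),  |v_rel|² = 170;  v_rel·d = (13)·(10) + (-1)·(-9) = 139
170·t² − 278·t + 60 = 0  ⇒  m = 139² − 170·60 = 9121
m = 9121 > 0,  v_rel·d = 139 > 0  ⇒  inside

inside=yes margin=9121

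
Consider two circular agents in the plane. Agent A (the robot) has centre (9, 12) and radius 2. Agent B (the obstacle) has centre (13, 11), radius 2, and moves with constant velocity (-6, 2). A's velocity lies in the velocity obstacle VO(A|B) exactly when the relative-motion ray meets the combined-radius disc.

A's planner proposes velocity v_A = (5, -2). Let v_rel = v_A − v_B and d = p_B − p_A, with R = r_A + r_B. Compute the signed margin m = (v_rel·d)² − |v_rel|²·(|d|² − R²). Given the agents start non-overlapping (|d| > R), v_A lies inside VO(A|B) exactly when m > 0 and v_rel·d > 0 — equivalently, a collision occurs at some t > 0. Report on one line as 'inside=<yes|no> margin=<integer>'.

d = (4, -1),  |d|² = 17;  R = 2+2 = 4,  c = 17−4² = 1
v_rel = (11, -4),  |v_rel|² = 137;  v_rel·d = (11)·(4) + (-4)·(-1) = 48
137·t² − 96·t + 1 = 0  ⇒  m = 48² − 137·1 = 2167
m = 2167 > 0,  v_rel·d = 48 > 0  ⇒  inside

inside=yes margin=2167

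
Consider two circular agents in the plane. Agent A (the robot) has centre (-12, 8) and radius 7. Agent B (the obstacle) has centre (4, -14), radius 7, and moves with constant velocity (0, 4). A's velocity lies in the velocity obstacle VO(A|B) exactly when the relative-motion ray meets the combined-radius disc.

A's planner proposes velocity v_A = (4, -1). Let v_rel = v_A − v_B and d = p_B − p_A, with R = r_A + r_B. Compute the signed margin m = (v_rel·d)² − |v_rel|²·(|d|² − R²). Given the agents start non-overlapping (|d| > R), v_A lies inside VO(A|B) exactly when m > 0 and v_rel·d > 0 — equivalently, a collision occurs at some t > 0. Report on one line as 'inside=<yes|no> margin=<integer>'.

d = (16, -22),  |d|² = 740;  R = 7+7 = 14,  c = 740−14² = 544
v_rel = (4, -5),  |v_rel|² = 41;  v_rel·d = (4)·(16) + (-5)·(-22) = 174
41·t² − 348·t + 544 = 0  ⇒  m = 174² − 41·544 = 7972
m = 7972 > 0,  v_rel·d = 174 > 0  ⇒  inside

inside=yes margin=7972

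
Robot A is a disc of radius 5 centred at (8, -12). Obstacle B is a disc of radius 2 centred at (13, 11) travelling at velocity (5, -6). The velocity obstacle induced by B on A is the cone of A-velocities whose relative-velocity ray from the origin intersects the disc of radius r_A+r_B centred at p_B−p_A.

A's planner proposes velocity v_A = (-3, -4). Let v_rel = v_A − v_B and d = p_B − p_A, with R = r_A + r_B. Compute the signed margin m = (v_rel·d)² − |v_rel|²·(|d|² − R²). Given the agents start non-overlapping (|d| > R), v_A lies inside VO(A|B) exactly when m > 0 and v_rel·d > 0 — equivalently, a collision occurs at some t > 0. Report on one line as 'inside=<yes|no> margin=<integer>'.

d = (5, 23),  |d|² = 554;  R = 5+2 = 7,  c = 554−7² = 505
v_rel = (-8, 2),  |v_rel|² = 68;  v_rel·d = (-8)·(5) + (2)·(23) = 6
68·t² − 12·t + 505 = 0  ⇒  m = 6² − 68·505 = -34304
m = -34304 < 0,  v_rel·d = 6 > 0  ⇒  outside

inside=no margin=-34304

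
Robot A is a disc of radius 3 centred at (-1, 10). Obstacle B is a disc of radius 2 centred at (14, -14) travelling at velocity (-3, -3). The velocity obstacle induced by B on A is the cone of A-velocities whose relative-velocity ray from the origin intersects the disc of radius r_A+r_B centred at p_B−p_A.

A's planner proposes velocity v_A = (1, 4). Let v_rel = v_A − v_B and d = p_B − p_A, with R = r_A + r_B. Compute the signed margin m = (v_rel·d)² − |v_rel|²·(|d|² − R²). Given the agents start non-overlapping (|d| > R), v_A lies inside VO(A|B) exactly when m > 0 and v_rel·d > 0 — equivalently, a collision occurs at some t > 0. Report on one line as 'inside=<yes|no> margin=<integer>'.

d = (15, -24),  |d|² = 801;  R = 3+2 = 5,  c = 801−5² = 776
v_rel = (4, 7),  |v_rel|² = 65;  v_rel·d = (4)·(15) + (7)·(-24) = -108
65·t² + 216·t + 776 = 0  ⇒  m = (-108)² − 65·776 = -38776
m = -38776 < 0,  v_rel·d = -108 < 0  ⇒  outside

inside=no margin=-38776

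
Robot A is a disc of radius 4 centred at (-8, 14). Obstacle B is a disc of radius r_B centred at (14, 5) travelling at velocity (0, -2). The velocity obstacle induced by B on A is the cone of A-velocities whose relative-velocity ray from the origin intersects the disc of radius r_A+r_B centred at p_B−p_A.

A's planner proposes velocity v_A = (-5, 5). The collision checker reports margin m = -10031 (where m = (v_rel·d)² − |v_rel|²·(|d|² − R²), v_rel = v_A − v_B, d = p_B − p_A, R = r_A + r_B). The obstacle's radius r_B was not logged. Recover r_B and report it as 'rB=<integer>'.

m = -10031
d = (22, -9);  v_rel = (-5, 7),  |v_rel|² = 74
v_rel×d = (-5)·(-9) − (7)·(22) = -109
since m = R²·74 − (-109)²:  R² = (11881 + -10031) / 74 = 25
R = √25 = 5  ⇒  r_B = 5 − 4 = 1

rB=1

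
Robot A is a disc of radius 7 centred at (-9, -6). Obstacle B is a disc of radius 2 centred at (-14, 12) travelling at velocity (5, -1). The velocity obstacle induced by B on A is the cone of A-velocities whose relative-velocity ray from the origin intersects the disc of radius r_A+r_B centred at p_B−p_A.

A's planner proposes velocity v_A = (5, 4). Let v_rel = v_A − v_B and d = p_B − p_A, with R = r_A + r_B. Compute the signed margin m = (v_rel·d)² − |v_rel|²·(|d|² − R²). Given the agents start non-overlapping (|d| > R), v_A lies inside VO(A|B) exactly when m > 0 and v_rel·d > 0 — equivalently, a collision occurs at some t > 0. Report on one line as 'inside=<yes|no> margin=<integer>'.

d = (-5, 18),  |d|² = 349;  R = 7+2 = 9,  c = 349−9² = 268
v_rel = (0, 5),  |v_rel|² = 25;  v_rel·d = (0)·(-5) + (5)·(18) = 90
25·t² − 180·t + 268 = 0  ⇒  m = 90² − 25·268 = 1400
m = 1400 > 0,  v_rel·d = 90 > 0  ⇒  inside

inside=yes margin=1400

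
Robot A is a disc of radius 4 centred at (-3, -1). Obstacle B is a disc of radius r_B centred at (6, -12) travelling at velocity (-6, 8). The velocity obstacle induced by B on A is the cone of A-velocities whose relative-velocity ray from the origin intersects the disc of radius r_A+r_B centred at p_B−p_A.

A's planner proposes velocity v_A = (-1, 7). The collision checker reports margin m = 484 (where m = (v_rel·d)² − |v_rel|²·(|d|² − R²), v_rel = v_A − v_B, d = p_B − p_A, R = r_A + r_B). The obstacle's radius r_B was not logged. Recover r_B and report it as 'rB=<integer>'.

m = 484
d = (9, -11);  v_rel = (5, -1),  |v_rel|² = 26
v_rel×d = (5)·(-11) − (-1)·(9) = -46
since m = R²·26 − (-46)²:  R² = (2116 + 484) / 26 = 100
R = √100 = 10  ⇒  r_B = 10 − 4 = 6

rB=6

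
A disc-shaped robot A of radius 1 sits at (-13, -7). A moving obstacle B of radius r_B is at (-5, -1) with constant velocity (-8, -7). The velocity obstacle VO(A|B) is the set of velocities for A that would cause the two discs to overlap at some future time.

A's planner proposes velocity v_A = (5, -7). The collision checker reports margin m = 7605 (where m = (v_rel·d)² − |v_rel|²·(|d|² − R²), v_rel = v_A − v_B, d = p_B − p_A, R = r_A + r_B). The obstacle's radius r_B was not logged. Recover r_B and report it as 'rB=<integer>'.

m = 7605
d = (8, 6);  v_rel = (13, 0),  |v_rel|² = 169
v_rel×d = (13)·(6) − (0)·(8) = 78
since m = R²·169 − 78²:  R² = (6084 + 7605) / 169 = 81
R = √81 = 9  ⇒  r_B = 9 − 1 = 8

rB=8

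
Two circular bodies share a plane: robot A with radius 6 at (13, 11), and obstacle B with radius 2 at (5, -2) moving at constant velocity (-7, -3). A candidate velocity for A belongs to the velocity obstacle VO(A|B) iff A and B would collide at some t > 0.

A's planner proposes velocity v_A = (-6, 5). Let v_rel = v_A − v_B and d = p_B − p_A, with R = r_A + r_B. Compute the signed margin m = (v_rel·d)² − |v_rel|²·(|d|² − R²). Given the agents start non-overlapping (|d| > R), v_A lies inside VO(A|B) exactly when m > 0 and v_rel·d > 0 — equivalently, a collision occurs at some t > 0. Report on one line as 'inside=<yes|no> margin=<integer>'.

d = (-8, -13),  |d|² = 233;  R = 6+2 = 8,  c = 233−8² = 169
v_rel = (1, 8),  |v_rel|² = 65;  v_rel·d = (1)·(-8) + (8)·(-13) = -112
65·t² + 224·t + 169 = 0  ⇒  m = (-112)² − 65·169 = 1559
m = 1559 > 0,  v_rel·d = -112 < 0  ⇒  outside

inside=no margin=1559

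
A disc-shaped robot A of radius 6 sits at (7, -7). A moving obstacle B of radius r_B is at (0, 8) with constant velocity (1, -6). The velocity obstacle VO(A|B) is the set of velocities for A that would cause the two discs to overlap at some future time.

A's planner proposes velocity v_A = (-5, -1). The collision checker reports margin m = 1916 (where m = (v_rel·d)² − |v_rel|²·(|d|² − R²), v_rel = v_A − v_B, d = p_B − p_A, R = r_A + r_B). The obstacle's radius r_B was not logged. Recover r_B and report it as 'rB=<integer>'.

m = 1916
d = (-7, 15);  v_rel = (-6, 5),  |v_rel|² = 61
v_rel×d = (-6)·(15) − (5)·(-7) = -55
since m = R²·61 − (-55)²:  R² = (3025 + 1916) / 61 = 81
R = √81 = 9  ⇒  r_B = 9 − 6 = 3

rB=3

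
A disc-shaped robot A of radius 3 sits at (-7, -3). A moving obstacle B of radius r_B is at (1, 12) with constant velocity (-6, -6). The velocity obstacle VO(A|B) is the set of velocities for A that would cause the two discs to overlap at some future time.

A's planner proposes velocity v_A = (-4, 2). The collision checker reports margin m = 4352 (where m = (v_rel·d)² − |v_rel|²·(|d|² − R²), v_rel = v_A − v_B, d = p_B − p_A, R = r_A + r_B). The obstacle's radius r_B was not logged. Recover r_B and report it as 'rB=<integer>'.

m = 4352
d = (8, 15);  v_rel = (2, 8),  |v_rel|² = 68
v_rel×d = (2)·(15) − (8)·(8) = -34
since m = R²·68 − (-34)²:  R² = (1156 + 4352) / 68 = 81
R = √81 = 9  ⇒  r_B = 9 − 3 = 6

rB=6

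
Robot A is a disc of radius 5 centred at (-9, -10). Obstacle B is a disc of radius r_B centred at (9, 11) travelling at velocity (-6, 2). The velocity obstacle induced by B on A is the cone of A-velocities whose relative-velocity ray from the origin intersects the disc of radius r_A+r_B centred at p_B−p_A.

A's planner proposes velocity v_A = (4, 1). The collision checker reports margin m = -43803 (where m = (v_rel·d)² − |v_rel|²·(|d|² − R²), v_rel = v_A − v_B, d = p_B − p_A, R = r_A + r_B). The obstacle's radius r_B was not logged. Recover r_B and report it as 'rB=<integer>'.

m = -43803
d = (18, 21);  v_rel = (10, -1),  |v_rel|² = 101
v_rel×d = (10)·(21) − (-1)·(18) = 228
since m = R²·101 − 228²:  R² = (51984 + -43803) / 101 = 81
R = √81 = 9  ⇒  r_B = 9 − 5 = 4

rB=4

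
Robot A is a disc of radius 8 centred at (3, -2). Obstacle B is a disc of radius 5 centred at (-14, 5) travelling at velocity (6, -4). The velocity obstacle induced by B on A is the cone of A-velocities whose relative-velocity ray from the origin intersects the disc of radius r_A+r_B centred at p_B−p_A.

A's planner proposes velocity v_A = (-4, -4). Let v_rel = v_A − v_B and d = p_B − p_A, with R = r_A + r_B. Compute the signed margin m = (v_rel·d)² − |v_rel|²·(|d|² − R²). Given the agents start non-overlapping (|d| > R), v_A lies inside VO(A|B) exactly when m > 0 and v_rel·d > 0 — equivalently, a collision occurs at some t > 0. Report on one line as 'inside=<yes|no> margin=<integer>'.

d = (-17, 7),  |d|² = 338;  R = 8+5 = 13,  c = 338−13² = 169
v_rel = (-10, 0),  |v_rel|² = 100;  v_rel·d = (-10)·(-17) + (0)·(7) = 170
100·t² − 340·t + 169 = 0  ⇒  m = 170² − 100·169 = 12000
m = 12000 > 0,  v_rel·d = 170 > 0  ⇒  inside

inside=yes margin=12000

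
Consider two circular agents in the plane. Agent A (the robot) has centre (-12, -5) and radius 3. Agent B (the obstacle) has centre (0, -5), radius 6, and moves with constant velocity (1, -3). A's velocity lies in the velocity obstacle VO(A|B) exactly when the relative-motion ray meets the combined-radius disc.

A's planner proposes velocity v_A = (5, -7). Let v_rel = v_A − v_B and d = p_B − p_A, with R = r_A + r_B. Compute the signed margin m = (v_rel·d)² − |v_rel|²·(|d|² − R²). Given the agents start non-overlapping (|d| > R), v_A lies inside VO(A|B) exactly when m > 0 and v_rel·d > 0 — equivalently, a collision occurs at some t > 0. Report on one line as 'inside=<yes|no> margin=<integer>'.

d = (12, 0),  |d|² = 144;  R = 3+6 = 9,  c = 144−9² = 63
v_rel = (4, -4),  |v_rel|² = 32;  v_rel·d = (4)·(12) + (-4)·(0) = 48
32·t² − 96·t + 63 = 0  ⇒  m = 48² − 32·63 = 288
m = 288 > 0,  v_rel·d = 48 > 0  ⇒  inside

inside=yes margin=288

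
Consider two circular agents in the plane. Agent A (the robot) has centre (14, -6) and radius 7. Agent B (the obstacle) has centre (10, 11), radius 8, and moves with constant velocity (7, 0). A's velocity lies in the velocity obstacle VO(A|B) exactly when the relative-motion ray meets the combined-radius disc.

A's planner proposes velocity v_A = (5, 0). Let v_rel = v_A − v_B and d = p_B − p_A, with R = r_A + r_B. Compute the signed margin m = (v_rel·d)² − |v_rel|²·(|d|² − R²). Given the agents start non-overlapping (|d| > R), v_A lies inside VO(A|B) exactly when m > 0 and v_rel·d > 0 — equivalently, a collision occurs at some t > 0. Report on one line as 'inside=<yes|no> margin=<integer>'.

d = (-4, 17),  |d|² = 305;  R = 7+8 = 15,  c = 305−15² = 80
v_rel = (-2, 0),  |v_rel|² = 4;  v_rel·d = (-2)·(-4) + (0)·(17) = 8
4·t² − 16·t + 80 = 0  ⇒  m = 8² − 4·80 = -256
m = -256 < 0,  v_rel·d = 8 > 0  ⇒  outside

inside=no margin=-256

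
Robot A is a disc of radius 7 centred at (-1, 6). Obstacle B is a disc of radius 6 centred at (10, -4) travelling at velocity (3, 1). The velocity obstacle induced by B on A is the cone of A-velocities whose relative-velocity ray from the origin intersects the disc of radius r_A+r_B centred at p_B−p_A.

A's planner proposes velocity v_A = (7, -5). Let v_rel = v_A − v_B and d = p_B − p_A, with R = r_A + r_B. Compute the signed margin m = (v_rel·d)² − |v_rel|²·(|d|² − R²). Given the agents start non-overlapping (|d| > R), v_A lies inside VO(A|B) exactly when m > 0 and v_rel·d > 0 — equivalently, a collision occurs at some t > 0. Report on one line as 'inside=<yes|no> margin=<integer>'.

d = (11, -10),  |d|² = 221;  R = 7+6 = 13,  c = 221−13² = 52
v_rel = (4, -6),  |v_rel|² = 52;  v_rel·d = (4)·(11) + (-6)·(-10) = 104
52·t² − 208·t + 52 = 0  ⇒  m = 104² − 52·52 = 8112
m = 8112 > 0,  v_rel·d = 104 > 0  ⇒  inside

inside=yes margin=8112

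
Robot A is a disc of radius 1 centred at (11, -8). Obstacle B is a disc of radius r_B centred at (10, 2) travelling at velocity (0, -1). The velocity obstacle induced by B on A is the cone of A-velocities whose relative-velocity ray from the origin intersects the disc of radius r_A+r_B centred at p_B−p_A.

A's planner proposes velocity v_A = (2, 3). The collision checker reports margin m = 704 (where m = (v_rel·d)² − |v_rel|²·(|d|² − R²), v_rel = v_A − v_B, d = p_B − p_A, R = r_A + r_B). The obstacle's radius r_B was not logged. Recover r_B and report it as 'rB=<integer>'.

m = 704
d = (-1, 10);  v_rel = (2, 4),  |v_rel|² = 20
v_rel×d = (2)·(10) − (4)·(-1) = 24
since m = R²·20 − 24²:  R² = (576 + 704) / 20 = 64
R = √64 = 8  ⇒  r_B = 8 − 1 = 7

rB=7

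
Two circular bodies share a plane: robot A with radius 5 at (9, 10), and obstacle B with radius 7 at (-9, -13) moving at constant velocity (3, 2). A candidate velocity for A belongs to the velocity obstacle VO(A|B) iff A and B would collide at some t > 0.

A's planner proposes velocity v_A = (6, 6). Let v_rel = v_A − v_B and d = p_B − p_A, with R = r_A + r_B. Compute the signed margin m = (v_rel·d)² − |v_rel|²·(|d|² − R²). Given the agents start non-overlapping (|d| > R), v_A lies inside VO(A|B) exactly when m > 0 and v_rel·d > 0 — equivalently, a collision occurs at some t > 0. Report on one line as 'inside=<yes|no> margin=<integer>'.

d = (-18, -23),  |d|² = 853;  R = 5+7 = 12,  c = 853−12² = 709
v_rel = (3, 4),  |v_rel|² = 25;  v_rel·d = (3)·(-18) + (4)·(-23) = -146
25·t² + 292·t + 709 = 0  ⇒  m = (-146)² − 25·709 = 3591
m = 3591 > 0,  v_rel·d = -146 < 0  ⇒  outside

inside=no margin=3591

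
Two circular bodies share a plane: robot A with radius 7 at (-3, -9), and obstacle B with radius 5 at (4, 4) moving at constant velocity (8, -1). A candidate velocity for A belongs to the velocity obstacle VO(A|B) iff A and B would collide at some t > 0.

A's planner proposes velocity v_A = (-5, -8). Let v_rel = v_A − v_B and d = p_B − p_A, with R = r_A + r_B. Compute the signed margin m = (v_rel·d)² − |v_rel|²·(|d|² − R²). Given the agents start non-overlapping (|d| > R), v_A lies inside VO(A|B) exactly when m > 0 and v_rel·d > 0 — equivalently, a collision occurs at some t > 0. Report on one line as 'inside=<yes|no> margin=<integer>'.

d = (7, 13),  |d|² = 218;  R = 7+5 = 12,  c = 218−12² = 74
v_rel = (-13, -7),  |v_rel|² = 218;  v_rel·d = (-13)·(7) + (-7)·(13) = -182
218·t² + 364·t + 74 = 0  ⇒  m = (-182)² − 218·74 = 16992
m = 16992 > 0,  v_rel·d = -182 < 0  ⇒  outside

inside=no margin=16992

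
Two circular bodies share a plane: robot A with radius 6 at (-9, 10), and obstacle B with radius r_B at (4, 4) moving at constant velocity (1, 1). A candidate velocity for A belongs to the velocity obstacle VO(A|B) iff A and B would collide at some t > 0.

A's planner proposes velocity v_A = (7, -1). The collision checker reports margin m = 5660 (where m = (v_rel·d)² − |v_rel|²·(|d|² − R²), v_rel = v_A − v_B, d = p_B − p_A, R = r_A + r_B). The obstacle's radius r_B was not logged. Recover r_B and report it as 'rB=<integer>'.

m = 5660
d = (13, -6);  v_rel = (6, -2),  |v_rel|² = 40
v_rel×d = (6)·(-6) − (-2)·(13) = -10
since m = R²·40 − (-10)²:  R² = (100 + 5660) / 40 = 144
R = √144 = 12  ⇒  r_B = 12 − 6 = 6

rB=6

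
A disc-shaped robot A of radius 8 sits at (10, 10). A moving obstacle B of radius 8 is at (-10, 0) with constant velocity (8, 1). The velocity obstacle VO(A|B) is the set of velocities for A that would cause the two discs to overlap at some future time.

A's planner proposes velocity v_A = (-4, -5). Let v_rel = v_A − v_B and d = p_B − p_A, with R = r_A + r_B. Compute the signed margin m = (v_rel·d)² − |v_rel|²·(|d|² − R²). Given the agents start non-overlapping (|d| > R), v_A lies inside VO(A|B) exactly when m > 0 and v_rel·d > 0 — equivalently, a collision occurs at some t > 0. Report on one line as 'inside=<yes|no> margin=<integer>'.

d = (-20, -10),  |d|² = 500;  R = 8+8 = 16,  c = 500−16² = 244
v_rel = (-12, -6),  |v_rel|² = 180;  v_rel·d = (-12)·(-20) + (-6)·(-10) = 300
180·t² − 600·t + 244 = 0  ⇒  m = 300² − 180·244 = 46080
m = 46080 > 0,  v_rel·d = 300 > 0  ⇒  inside

inside=yes margin=46080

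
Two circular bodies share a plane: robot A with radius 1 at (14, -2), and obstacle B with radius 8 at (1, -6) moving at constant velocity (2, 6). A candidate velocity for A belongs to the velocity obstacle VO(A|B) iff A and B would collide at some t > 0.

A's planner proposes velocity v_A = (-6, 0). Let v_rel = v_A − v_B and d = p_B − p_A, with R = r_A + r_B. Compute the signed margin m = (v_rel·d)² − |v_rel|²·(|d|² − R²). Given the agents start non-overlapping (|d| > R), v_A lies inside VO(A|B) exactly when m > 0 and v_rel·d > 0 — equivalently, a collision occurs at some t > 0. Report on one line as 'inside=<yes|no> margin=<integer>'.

d = (-13, -4),  |d|² = 185;  R = 1+8 = 9,  c = 185−9² = 104
v_rel = (-8, -6),  |v_rel|² = 100;  v_rel·d = (-8)·(-13) + (-6)·(-4) = 128
100·t² − 256·t + 104 = 0  ⇒  m = 128² − 100·104 = 5984
m = 5984 > 0,  v_rel·d = 128 > 0  ⇒  inside

inside=yes margin=5984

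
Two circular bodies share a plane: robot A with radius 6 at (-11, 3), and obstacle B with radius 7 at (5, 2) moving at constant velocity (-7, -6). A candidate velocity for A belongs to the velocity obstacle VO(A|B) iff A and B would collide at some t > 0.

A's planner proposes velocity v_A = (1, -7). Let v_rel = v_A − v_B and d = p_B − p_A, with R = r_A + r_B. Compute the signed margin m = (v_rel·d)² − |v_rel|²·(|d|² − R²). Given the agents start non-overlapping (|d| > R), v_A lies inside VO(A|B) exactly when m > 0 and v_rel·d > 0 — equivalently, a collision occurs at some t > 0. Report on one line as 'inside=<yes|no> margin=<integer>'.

d = (16, -1),  |d|² = 257;  R = 6+7 = 13,  c = 257−13² = 88
v_rel = (8, -1),  |v_rel|² = 65;  v_rel·d = (8)·(16) + (-1)·(-1) = 129
65·t² − 258·t + 88 = 0  ⇒  m = 129² − 65·88 = 10921
m = 10921 > 0,  v_rel·d = 129 > 0  ⇒  inside

inside=yes margin=10921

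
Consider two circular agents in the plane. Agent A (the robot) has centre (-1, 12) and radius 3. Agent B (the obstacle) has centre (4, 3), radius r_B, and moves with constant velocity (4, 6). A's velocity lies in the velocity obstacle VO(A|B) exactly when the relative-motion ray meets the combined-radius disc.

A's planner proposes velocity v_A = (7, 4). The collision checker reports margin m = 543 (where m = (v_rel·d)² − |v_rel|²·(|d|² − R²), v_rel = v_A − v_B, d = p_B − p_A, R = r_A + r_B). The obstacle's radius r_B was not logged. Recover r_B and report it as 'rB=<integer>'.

m = 543
d = (5, -9);  v_rel = (3, -2),  |v_rel|² = 13
v_rel×d = (3)·(-9) − (-2)·(5) = -17
since m = R²·13 − (-17)²:  R² = (289 + 543) / 13 = 64
R = √64 = 8  ⇒  r_B = 8 − 3 = 5

rB=5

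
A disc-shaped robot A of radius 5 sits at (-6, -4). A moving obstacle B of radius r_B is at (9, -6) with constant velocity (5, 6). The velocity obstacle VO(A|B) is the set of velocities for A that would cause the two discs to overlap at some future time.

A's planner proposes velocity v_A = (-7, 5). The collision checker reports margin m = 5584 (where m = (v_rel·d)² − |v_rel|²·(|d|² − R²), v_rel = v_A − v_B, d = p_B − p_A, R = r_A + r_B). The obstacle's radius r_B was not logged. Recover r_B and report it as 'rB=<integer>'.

m = 5584
d = (15, -2);  v_rel = (-12, -1),  |v_rel|² = 145
v_rel×d = (-12)·(-2) − (-1)·(15) = 39
since m = R²·145 − 39²:  R² = (1521 + 5584) / 145 = 49
R = √49 = 7  ⇒  r_B = 7 − 5 = 2

rB=2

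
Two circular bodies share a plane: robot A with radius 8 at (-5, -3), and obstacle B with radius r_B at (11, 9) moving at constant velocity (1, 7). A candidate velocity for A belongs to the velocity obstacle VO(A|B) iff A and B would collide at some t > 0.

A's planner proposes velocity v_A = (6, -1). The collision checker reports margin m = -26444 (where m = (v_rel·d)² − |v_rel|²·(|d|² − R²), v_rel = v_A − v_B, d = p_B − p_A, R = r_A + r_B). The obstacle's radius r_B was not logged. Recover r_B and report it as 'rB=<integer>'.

m = -26444
d = (16, 12);  v_rel = (5, -8),  |v_rel|² = 89
v_rel×d = (5)·(12) − (-8)·(16) = 188
since m = R²·89 − 188²:  R² = (35344 + -26444) / 89 = 100
R = √100 = 10  ⇒  r_B = 10 − 8 = 2

rB=2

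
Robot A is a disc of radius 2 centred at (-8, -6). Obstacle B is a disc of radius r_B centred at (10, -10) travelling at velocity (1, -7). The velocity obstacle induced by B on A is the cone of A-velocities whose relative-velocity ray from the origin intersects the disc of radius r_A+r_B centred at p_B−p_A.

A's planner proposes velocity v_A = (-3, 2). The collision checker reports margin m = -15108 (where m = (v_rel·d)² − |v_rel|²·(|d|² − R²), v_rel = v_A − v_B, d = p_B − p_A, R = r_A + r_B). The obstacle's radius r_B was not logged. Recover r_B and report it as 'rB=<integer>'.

m = -15108
d = (18, -4);  v_rel = (-4, 9),  |v_rel|² = 97
v_rel×d = (-4)·(-4) − (9)·(18) = -146
since m = R²·97 − (-146)²:  R² = (21316 + -15108) / 97 = 64
R = √64 = 8  ⇒  r_B = 8 − 2 = 6

rB=6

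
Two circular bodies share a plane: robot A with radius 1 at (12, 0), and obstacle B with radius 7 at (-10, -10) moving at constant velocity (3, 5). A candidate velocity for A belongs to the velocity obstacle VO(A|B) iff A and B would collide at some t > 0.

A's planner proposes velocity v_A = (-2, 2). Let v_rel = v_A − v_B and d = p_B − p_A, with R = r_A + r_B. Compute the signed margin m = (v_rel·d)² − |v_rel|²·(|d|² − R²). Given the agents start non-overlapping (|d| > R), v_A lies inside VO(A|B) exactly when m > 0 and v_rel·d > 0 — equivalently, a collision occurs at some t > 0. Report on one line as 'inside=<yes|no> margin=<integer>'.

d = (-22, -10),  |d|² = 584;  R = 1+7 = 8,  c = 584−8² = 520
v_rel = (-5, -3),  |v_rel|² = 34;  v_rel·d = (-5)·(-22) + (-3)·(-10) = 140
34·t² − 280·t + 520 = 0  ⇒  m = 140² − 34·520 = 1920
m = 1920 > 0,  v_rel·d = 140 > 0  ⇒  inside

inside=yes margin=1920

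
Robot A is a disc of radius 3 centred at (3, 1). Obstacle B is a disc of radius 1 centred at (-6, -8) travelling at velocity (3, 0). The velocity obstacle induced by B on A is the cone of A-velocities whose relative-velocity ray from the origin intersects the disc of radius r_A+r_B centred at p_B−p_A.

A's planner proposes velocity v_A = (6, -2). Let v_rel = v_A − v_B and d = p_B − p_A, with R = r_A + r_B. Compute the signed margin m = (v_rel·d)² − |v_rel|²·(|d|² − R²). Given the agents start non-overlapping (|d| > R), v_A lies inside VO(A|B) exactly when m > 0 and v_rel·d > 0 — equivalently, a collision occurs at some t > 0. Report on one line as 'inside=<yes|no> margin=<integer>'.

d = (-9, -9),  |d|² = 162;  R = 3+1 = 4,  c = 162−4² = 146
v_rel = (3, -2),  |v_rel|² = 13;  v_rel·d = (3)·(-9) + (-2)·(-9) = -9
13·t² + 18·t + 146 = 0  ⇒  m = (-9)² − 13·146 = -1817
m = -1817 < 0,  v_rel·d = -9 < 0  ⇒  outside

inside=no margin=-1817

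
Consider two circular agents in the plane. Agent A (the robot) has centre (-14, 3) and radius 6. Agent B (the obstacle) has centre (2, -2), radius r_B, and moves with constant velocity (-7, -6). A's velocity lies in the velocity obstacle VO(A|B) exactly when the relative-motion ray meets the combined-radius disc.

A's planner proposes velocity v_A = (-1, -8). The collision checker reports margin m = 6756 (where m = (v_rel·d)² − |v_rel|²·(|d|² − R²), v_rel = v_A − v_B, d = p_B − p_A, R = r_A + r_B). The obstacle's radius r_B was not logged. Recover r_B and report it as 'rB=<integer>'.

m = 6756
d = (16, -5);  v_rel = (6, -2),  |v_rel|² = 40
v_rel×d = (6)·(-5) − (-2)·(16) = 2
since m = R²·40 − 2²:  R² = (4 + 6756) / 40 = 169
R = √169 = 13  ⇒  r_B = 13 − 6 = 7

rB=7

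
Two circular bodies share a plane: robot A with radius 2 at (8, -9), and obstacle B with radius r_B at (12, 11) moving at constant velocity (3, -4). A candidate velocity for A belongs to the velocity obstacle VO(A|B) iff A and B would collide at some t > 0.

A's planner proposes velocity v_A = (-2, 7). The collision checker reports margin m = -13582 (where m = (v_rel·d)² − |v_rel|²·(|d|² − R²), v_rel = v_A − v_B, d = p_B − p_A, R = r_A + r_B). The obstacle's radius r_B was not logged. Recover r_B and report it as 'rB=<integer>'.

m = -13582
d = (4, 20);  v_rel = (-5, 11),  |v_rel|² = 146
v_rel×d = (-5)·(20) − (11)·(4) = -144
since m = R²·146 − (-144)²:  R² = (20736 + -13582) / 146 = 49
R = √49 = 7  ⇒  r_B = 7 − 2 = 5

rB=5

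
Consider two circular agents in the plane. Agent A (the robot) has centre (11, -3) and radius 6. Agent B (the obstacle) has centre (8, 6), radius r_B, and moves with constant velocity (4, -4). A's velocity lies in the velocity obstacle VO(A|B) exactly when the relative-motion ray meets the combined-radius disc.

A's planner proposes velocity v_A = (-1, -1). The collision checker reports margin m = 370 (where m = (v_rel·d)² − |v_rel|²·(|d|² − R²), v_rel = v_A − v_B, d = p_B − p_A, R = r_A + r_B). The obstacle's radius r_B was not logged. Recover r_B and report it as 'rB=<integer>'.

m = 370
d = (-3, 9);  v_rel = (-5, 3),  |v_rel|² = 34
v_rel×d = (-5)·(9) − (3)·(-3) = -36
since m = R²·34 − (-36)²:  R² = (1296 + 370) / 34 = 49
R = √49 = 7  ⇒  r_B = 7 − 6 = 1

rB=1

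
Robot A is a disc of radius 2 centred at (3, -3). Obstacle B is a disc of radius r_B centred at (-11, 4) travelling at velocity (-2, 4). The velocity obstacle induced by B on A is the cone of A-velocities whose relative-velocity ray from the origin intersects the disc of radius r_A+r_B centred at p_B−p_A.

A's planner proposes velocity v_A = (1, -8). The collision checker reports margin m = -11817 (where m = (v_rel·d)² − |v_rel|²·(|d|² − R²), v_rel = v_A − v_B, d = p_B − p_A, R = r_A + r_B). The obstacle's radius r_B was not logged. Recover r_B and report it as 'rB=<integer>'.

m = -11817
d = (-14, 7);  v_rel = (3, -12),  |v_rel|² = 153
v_rel×d = (3)·(7) − (-12)·(-14) = -147
since m = R²·153 − (-147)²:  R² = (21609 + -11817) / 153 = 64
R = √64 = 8  ⇒  r_B = 8 − 2 = 6

rB=6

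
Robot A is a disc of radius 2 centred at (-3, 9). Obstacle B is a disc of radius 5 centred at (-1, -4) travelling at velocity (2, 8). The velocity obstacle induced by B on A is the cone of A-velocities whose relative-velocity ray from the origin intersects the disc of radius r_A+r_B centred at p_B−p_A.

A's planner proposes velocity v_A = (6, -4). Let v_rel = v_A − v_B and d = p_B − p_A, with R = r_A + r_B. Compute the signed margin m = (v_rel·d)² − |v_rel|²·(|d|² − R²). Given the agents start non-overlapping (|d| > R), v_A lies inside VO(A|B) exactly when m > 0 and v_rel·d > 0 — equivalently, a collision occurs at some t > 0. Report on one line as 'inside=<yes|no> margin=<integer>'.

d = (2, -13),  |d|² = 173;  R = 2+5 = 7,  c = 173−7² = 124
v_rel = (4, -12),  |v_rel|² = 160;  v_rel·d = (4)·(2) + (-12)·(-13) = 164
160·t² − 328·t + 124 = 0  ⇒  m = 164² − 160·124 = 7056
m = 7056 > 0,  v_rel·d = 164 > 0  ⇒  inside

inside=yes margin=7056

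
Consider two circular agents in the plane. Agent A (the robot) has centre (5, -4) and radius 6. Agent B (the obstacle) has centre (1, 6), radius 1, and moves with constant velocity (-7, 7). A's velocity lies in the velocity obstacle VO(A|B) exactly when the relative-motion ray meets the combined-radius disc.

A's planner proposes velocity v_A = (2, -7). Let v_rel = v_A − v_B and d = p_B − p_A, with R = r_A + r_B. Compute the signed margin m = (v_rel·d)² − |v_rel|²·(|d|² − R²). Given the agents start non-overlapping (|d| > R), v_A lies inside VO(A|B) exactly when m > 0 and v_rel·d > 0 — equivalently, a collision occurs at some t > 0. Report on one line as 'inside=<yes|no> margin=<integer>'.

d = (-4, 10),  |d|² = 116;  R = 6+1 = 7,  c = 116−7² = 67
v_rel = (9, -14),  |v_rel|² = 277;  v_rel·d = (9)·(-4) + (-14)·(10) = -176
277·t² + 352·t + 67 = 0  ⇒  m = (-176)² − 277·67 = 12417
m = 12417 > 0,  v_rel·d = -176 < 0  ⇒  outside

inside=no margin=12417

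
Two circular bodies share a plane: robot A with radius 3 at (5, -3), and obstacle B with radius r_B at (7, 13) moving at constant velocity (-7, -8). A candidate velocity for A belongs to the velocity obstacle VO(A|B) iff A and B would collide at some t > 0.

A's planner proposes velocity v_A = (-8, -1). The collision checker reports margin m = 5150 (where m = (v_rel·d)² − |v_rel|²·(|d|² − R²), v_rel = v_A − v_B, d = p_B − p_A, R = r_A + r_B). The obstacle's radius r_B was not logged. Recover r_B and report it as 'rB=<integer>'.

m = 5150
d = (2, 16);  v_rel = (-1, 7),  |v_rel|² = 50
v_rel×d = (-1)·(16) − (7)·(2) = -30
since m = R²·50 − (-30)²:  R² = (900 + 5150) / 50 = 121
R = √121 = 11  ⇒  r_B = 11 − 3 = 8

rB=8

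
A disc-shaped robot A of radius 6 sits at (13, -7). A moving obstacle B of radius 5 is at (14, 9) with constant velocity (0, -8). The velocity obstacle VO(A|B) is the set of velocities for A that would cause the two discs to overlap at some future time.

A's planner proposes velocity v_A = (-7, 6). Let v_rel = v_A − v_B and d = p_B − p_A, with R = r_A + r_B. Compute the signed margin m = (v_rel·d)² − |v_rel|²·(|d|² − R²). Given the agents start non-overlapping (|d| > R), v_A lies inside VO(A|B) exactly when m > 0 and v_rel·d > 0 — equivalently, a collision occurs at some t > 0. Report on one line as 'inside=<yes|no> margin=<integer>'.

d = (1, 16),  |d|² = 257;  R = 6+5 = 11,  c = 257−11² = 136
v_rel = (-7, 14),  |v_rel|² = 245;  v_rel·d = (-7)·(1) + (14)·(16) = 217
245·t² − 434·t + 136 = 0  ⇒  m = 217² − 245·136 = 13769
m = 13769 > 0,  v_rel·d = 217 > 0  ⇒  inside

inside=yes margin=13769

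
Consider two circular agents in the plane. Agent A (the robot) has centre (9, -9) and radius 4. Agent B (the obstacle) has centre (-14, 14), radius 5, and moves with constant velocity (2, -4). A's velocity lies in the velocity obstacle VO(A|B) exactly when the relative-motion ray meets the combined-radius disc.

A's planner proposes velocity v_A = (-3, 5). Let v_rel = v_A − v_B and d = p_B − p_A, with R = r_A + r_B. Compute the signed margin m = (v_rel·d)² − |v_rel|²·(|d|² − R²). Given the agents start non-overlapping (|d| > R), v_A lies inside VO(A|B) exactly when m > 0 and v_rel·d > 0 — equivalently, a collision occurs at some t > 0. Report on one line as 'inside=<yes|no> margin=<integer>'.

d = (-23, 23),  |d|² = 1058;  R = 4+5 = 9,  c = 1058−9² = 977
v_rel = (-5, 9),  |v_rel|² = 106;  v_rel·d = (-5)·(-23) + (9)·(23) = 322
106·t² − 644·t + 977 = 0  ⇒  m = 322² − 106·977 = 122
m = 122 > 0,  v_rel·d = 322 > 0  ⇒  inside

inside=yes margin=122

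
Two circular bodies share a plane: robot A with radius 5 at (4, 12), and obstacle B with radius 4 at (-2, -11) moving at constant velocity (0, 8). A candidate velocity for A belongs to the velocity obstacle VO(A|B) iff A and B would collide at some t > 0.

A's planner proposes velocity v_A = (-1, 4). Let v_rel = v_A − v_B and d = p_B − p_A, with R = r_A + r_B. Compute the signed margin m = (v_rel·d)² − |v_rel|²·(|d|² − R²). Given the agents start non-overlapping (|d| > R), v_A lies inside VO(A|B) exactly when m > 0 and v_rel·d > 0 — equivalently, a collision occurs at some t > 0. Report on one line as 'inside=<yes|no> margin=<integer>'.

d = (-6, -23),  |d|² = 565;  R = 5+4 = 9,  c = 565−9² = 484
v_rel = (-1, -4),  |v_rel|² = 17;  v_rel·d = (-1)·(-6) + (-4)·(-23) = 98
17·t² − 196·t + 484 = 0  ⇒  m = 98² − 17·484 = 1376
m = 1376 > 0,  v_rel·d = 98 > 0  ⇒  inside

inside=yes margin=1376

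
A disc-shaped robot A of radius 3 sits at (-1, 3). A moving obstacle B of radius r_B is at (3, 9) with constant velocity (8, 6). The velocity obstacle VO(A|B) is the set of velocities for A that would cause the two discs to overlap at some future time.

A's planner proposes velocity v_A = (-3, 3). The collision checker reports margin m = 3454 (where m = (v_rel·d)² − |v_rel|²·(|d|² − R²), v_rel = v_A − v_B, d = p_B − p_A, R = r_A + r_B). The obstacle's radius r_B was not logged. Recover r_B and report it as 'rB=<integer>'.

m = 3454
d = (4, 6);  v_rel = (-11, -3),  |v_rel|² = 130
v_rel×d = (-11)·(6) − (-3)·(4) = -54
since m = R²·130 − (-54)²:  R² = (2916 + 3454) / 130 = 49
R = √49 = 7  ⇒  r_B = 7 − 3 = 4

rB=4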